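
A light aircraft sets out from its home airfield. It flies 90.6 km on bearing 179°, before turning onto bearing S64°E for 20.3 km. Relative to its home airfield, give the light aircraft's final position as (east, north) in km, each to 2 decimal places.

(19.83, -99.49)

Leg 1 (179°, 90.6 km): east 90.6 sin 179° = 1.58, north 90.6 cos 179° = -90.59
Leg 2 (S64°E, 20.3 km): east 20.3 sin 116° = 18.25, north 20.3 cos 116° = -8.90
Summing: 19.83 km east, -99.49 km north → (19.83, -99.49).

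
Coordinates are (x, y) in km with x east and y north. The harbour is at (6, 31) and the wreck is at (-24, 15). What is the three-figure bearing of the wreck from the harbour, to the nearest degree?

Δeast = -24 − 6 = -30.00; Δnorth = 15 − 31 = -16.00.
Bearing = atan2(Δeast, Δnorth) mod 360° = 241.93° ≈ 242°.

242°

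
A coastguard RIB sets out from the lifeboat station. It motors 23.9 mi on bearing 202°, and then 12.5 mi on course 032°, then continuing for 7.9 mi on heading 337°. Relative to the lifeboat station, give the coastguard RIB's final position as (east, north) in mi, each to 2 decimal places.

(-5.42, -4.29)

Leg 1 (202°, 23.9 mi): east 23.9 sin 202° = -8.95, north 23.9 cos 202° = -22.16
Leg 2 (032°, 12.5 mi): east 12.5 sin 32° = 6.62, north 12.5 cos 32° = 10.60
Leg 3 (337°, 7.9 mi): east 7.9 sin 337° = -3.09, north 7.9 cos 337° = 7.27
Summing: -5.42 mi east, -4.29 mi north → (-5.42, -4.29).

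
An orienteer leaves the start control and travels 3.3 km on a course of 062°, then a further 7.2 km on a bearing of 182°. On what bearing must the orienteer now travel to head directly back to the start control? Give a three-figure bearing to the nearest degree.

335°

Leg 1 (062°, 3.3 km): east 3.3 sin 62° = 2.91, north 3.3 cos 62° = 1.55
Leg 2 (182°, 7.2 km): east 7.2 sin 182° = -0.25, north 7.2 cos 182° = -7.20
Net displacement: 2.66 east, -5.65 north. Direction back to start is (-2.66, 5.65): bearing = atan2(-2.66, 5.65) mod 360° = 334.75° ≈ 335°.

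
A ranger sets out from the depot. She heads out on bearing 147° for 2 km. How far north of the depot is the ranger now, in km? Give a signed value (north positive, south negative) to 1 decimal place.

Leg 1 (147°, 2 km): east 2 sin 147° = 1.09, north 2 cos 147° = -1.68
Net north component: -1.68 km.

-1.7 km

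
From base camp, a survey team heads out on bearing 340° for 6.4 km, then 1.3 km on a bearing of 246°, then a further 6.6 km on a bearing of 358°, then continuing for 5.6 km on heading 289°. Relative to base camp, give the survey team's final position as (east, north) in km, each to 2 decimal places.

(-8.90, 13.90)

Leg 1 (340°, 6.4 km): east 6.4 sin 340° = -2.19, north 6.4 cos 340° = 6.01
Leg 2 (246°, 1.3 km): east 1.3 sin 246° = -1.19, north 1.3 cos 246° = -0.53
Leg 3 (358°, 6.6 km): east 6.6 sin 358° = -0.23, north 6.6 cos 358° = 6.60
Leg 4 (289°, 5.6 km): east 5.6 sin 289° = -5.29, north 5.6 cos 289° = 1.82
Summing: -8.90 km east, 13.90 km north → (-8.90, 13.90).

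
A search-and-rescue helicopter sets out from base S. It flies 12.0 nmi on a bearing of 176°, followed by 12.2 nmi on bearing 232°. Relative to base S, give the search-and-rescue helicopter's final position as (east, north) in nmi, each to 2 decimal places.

Leg 1 (176°, 12.0 nmi): east 12.0 sin 176° = 0.84, north 12.0 cos 176° = -11.97
Leg 2 (232°, 12.2 nmi): east 12.2 sin 232° = -9.61, north 12.2 cos 232° = -7.51
Summing: -8.78 nmi east, -19.48 nmi north → (-8.78, -19.48).

(-8.78, -19.48)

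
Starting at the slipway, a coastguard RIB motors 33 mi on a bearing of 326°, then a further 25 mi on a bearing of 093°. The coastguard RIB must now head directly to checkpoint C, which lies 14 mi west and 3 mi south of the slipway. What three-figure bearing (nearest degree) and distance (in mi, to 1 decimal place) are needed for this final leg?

Leg 1 (326°, 33 mi): east 33 sin 326° = -18.45, north 33 cos 326° = 27.36
Leg 2 (093°, 25 mi): east 25 sin 93° = 24.97, north 25 cos 93° = -1.31
Current position: (6.51, 26.05). Target: (-14, -3). Remaining: Δeast = -20.51, Δnorth = -29.05.
Bearing = atan2(-20.51, -29.05) mod 360° = 215.23°; distance = √((-20.51)² + (-29.05)²) = 35.562 mi.

215°, 35.6 mi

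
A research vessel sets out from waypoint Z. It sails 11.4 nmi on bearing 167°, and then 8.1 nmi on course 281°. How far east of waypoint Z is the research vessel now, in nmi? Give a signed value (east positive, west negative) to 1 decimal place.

Leg 1 (167°, 11.4 nmi): east 11.4 sin 167° = 2.56, north 11.4 cos 167° = -11.11
Leg 2 (281°, 8.1 nmi): east 8.1 sin 281° = -7.95, north 8.1 cos 281° = 1.55
Net east component: -5.39 nmi.

-5.4 nmi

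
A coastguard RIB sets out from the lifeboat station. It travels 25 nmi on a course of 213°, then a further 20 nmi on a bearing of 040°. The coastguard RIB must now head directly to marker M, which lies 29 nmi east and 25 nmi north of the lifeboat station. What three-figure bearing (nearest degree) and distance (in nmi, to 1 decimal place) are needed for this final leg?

044°, 42.7 nmi

Leg 1 (213°, 25 nmi): east 25 sin 213° = -13.62, north 25 cos 213° = -20.97
Leg 2 (040°, 20 nmi): east 20 sin 40° = 12.86, north 20 cos 40° = 15.32
Current position: (-0.76, -5.65). Target: (29, 25). Remaining: Δeast = 29.76, Δnorth = 30.65.
Bearing = atan2(29.76, 30.65) mod 360° = 44.16°; distance = √((29.76)² + (30.65)²) = 42.718 nmi.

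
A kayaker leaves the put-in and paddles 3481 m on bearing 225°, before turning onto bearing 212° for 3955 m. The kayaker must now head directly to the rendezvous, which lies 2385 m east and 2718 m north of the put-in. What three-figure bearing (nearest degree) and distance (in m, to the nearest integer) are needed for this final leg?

Leg 1 (225°, 3481 m): east 3481 sin 225° = -2461.44, north 3481 cos 225° = -2461.44
Leg 2 (212°, 3955 m): east 3955 sin 212° = -2095.83, north 3955 cos 212° = -3354.03
Current position: (-4557.27, -5815.47). Target: (2385, 2718). Remaining: Δeast = 6942.27, Δnorth = 8533.47.
Bearing = atan2(6942.27, 8533.47) mod 360° = 39.13°; distance = √((6942.27)² + (8533.47)²) = 11000.691 m.

039°, 11001 m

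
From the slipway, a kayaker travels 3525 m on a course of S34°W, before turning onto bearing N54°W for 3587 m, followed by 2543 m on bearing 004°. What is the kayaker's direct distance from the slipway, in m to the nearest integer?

Leg 1 (S34°W, 3525 m): east 3525 sin 214° = -1971.15, north 3525 cos 214° = -2922.36
Leg 2 (N54°W, 3587 m): east 3587 sin 306° = -2901.94, north 3587 cos 306° = 2108.39
Leg 3 (004°, 2543 m): east 2543 sin 4° = 177.39, north 2543 cos 4° = 2536.81
Net: -4695.71 east, 1722.83 north. Distance = √((-4695.71)² + (1722.83)²) = 5001.783 m.

5002 m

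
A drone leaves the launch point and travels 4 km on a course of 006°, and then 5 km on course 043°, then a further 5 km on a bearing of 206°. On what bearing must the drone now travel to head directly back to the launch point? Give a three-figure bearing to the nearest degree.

Leg 1 (006°, 4 km): east 4 sin 6° = 0.42, north 4 cos 6° = 3.98
Leg 2 (043°, 5 km): east 5 sin 43° = 3.41, north 5 cos 43° = 3.66
Leg 3 (206°, 5 km): east 5 sin 206° = -2.19, north 5 cos 206° = -4.49
Net displacement: 1.64 east, 3.14 north. Direction back to start is (-1.64, -3.14): bearing = atan2(-1.64, -3.14) mod 360° = 207.52° ≈ 208°.

208°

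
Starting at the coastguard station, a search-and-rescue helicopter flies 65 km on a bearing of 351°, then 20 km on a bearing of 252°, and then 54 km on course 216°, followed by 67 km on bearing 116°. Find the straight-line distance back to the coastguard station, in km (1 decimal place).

Leg 1 (351°, 65 km): east 65 sin 351° = -10.17, north 65 cos 351° = 64.20
Leg 2 (252°, 20 km): east 20 sin 252° = -19.02, north 20 cos 252° = -6.18
Leg 3 (216°, 54 km): east 54 sin 216° = -31.74, north 54 cos 216° = -43.69
Leg 4 (116°, 67 km): east 67 sin 116° = 60.22, north 67 cos 116° = -29.37
Net: -0.71 east, -15.04 north. Distance = √((-0.71)² + (-15.04)²) = 15.055 km.

15.1 km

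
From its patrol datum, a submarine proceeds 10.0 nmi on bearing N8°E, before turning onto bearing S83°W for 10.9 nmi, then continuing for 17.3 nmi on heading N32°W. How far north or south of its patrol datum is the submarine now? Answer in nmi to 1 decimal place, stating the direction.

Leg 1 (N8°E, 10.0 nmi): east 10.0 sin 8° = 1.39, north 10.0 cos 8° = 9.90
Leg 2 (S83°W, 10.9 nmi): east 10.9 sin 263° = -10.82, north 10.9 cos 263° = -1.33
Leg 3 (N32°W, 17.3 nmi): east 17.3 sin 328° = -9.17, north 17.3 cos 328° = 14.67
Net north component: 23.25 nmi.

23.2 nmi north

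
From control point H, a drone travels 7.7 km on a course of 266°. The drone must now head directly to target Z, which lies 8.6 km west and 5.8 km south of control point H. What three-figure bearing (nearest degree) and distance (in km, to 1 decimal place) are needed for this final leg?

Leg 1 (266°, 7.7 km): east 7.7 sin 266° = -7.68, north 7.7 cos 266° = -0.54
Current position: (-7.68, -0.54). Target: (-8.6, -5.8). Remaining: Δeast = -0.92, Δnorth = -5.26.
Bearing = atan2(-0.92, -5.26) mod 360° = 189.90°; distance = √((-0.92)² + (-5.26)²) = 5.342 km.

190°, 5.3 km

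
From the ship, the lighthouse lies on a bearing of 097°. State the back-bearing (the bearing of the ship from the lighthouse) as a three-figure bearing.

Back-bearing = 097° + 180° = 277°.

277°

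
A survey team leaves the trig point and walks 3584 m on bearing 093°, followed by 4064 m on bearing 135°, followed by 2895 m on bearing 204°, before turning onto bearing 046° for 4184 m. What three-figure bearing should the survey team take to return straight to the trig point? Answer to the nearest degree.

Leg 1 (093°, 3584 m): east 3584 sin 93° = 3579.09, north 3584 cos 93° = -187.57
Leg 2 (135°, 4064 m): east 4064 sin 135° = 2873.68, north 4064 cos 135° = -2873.68
Leg 3 (204°, 2895 m): east 2895 sin 204° = -1177.50, north 2895 cos 204° = -2644.71
Leg 4 (046°, 4184 m): east 4184 sin 46° = 3009.72, north 4184 cos 46° = 2906.45
Net displacement: 8284.99 east, -2799.52 north. Direction back to start is (-8284.99, 2799.52): bearing = atan2(-8284.99, 2799.52) mod 360° = 288.67° ≈ 289°.

289°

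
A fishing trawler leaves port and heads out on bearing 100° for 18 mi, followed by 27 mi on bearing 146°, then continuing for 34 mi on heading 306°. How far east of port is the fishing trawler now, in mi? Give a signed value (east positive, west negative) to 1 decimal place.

Leg 1 (100°, 18 mi): east 18 sin 100° = 17.73, north 18 cos 100° = -3.13
Leg 2 (146°, 27 mi): east 27 sin 146° = 15.10, north 27 cos 146° = -22.38
Leg 3 (306°, 34 mi): east 34 sin 306° = -27.51, north 34 cos 306° = 19.98
Net east component: 5.32 mi.

5.3 mi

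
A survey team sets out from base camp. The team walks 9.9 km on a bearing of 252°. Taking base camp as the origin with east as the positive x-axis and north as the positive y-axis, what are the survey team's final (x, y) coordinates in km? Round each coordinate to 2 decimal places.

Leg 1 (252°, 9.9 km): east 9.9 sin 252° = -9.42, north 9.9 cos 252° = -3.06
Summing: -9.42 km east, -3.06 km north → (-9.42, -3.06).

(-9.42, -3.06)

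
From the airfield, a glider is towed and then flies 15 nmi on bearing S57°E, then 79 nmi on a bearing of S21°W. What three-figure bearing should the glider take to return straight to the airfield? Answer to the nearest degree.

Leg 1 (S57°E, 15 nmi): east 15 sin 123° = 12.58, north 15 cos 123° = -8.17
Leg 2 (S21°W, 79 nmi): east 79 sin 201° = -28.31, north 79 cos 201° = -73.75
Net displacement: -15.73 east, -81.92 north. Direction back to start is (15.73, 81.92): bearing = atan2(15.73, 81.92) mod 360° = 10.87° ≈ 011°.

011°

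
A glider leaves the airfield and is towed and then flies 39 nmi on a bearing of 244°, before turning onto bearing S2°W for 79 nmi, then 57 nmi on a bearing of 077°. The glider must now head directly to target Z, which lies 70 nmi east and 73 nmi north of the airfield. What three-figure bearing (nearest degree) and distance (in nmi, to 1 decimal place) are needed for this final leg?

018°, 164.7 nmi

Leg 1 (244°, 39 nmi): east 39 sin 244° = -35.05, north 39 cos 244° = -17.10
Leg 2 (S2°W, 79 nmi): east 79 sin 182° = -2.76, north 79 cos 182° = -78.95
Leg 3 (077°, 57 nmi): east 57 sin 77° = 55.54, north 57 cos 77° = 12.82
Current position: (17.73, -83.23). Target: (70, 73). Remaining: Δeast = 52.27, Δnorth = 156.23.
Bearing = atan2(52.27, 156.23) mod 360° = 18.50°; distance = √((52.27)² + (156.23)²) = 164.739 nmi.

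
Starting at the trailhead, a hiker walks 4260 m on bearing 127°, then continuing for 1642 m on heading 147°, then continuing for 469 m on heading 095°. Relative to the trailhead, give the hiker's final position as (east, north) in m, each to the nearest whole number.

Leg 1 (127°, 4260 m): east 4260 sin 127° = 3402.19, north 4260 cos 127° = -2563.73
Leg 2 (147°, 1642 m): east 1642 sin 147° = 894.30, north 1642 cos 147° = -1377.10
Leg 3 (095°, 469 m): east 469 sin 95° = 467.22, north 469 cos 95° = -40.88
Summing: 4763.70 m east, -3981.71 m north → (4764, -3982).

(4764, -3982)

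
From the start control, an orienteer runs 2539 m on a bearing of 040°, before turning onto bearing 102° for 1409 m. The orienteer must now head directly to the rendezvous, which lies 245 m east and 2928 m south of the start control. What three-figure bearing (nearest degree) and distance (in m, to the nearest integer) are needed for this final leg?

Leg 1 (040°, 2539 m): east 2539 sin 40° = 1632.04, north 2539 cos 40° = 1944.99
Leg 2 (102°, 1409 m): east 1409 sin 102° = 1378.21, north 1409 cos 102° = -292.95
Current position: (3010.25, 1652.04). Target: (245, -2928). Remaining: Δeast = -2765.25, Δnorth = -4580.04.
Bearing = atan2(-2765.25, -4580.04) mod 360° = 211.12°; distance = √((-2765.25)² + (-4580.04)²) = 5350.080 m.

211°, 5350 m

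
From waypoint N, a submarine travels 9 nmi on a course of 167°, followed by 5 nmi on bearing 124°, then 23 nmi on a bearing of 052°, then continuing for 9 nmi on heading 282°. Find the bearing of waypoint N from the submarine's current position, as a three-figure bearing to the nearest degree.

Leg 1 (167°, 9 nmi): east 9 sin 167° = 2.02, north 9 cos 167° = -8.77
Leg 2 (124°, 5 nmi): east 5 sin 124° = 4.15, north 5 cos 124° = -2.80
Leg 3 (052°, 23 nmi): east 23 sin 52° = 18.12, north 23 cos 52° = 14.16
Leg 4 (282°, 9 nmi): east 9 sin 282° = -8.80, north 9 cos 282° = 1.87
Net displacement: 15.49 east, 4.47 north. Direction back to start is (-15.49, -4.47): bearing = atan2(-15.49, -4.47) mod 360° = 253.92° ≈ 254°.

254°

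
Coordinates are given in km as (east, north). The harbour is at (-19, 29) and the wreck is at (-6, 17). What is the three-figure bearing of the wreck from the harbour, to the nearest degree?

Δeast = -6 − -19 = 13.00; Δnorth = 17 − 29 = -12.00.
Bearing = atan2(Δeast, Δnorth) mod 360° = 132.71° ≈ 133°.

133°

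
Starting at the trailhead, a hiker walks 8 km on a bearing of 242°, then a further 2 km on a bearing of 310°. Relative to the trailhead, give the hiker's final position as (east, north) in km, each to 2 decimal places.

Leg 1 (242°, 8 km): east 8 sin 242° = -7.06, north 8 cos 242° = -3.76
Leg 2 (310°, 2 km): east 2 sin 310° = -1.53, north 2 cos 310° = 1.29
Summing: -8.60 km east, -2.47 km north → (-8.60, -2.47).

(-8.60, -2.47)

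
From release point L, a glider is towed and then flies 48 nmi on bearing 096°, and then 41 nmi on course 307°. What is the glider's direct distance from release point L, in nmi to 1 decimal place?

Leg 1 (096°, 48 nmi): east 48 sin 96° = 47.74, north 48 cos 96° = -5.02
Leg 2 (307°, 41 nmi): east 41 sin 307° = -32.74, north 41 cos 307° = 24.67
Net: 14.99 east, 19.66 north. Distance = √((14.99)² + (19.66)²) = 24.722 nmi.

24.7 nmi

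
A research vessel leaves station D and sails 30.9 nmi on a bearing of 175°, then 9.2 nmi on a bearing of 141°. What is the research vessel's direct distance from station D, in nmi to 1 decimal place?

38.9 nmi

Leg 1 (175°, 30.9 nmi): east 30.9 sin 175° = 2.69, north 30.9 cos 175° = -30.78
Leg 2 (141°, 9.2 nmi): east 9.2 sin 141° = 5.79, north 9.2 cos 141° = -7.15
Net: 8.48 east, -37.93 north. Distance = √((8.48)² + (-37.93)²) = 38.869 nmi.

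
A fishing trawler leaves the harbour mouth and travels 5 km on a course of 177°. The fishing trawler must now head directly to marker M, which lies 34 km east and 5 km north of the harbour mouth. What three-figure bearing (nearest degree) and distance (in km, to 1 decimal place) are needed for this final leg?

Leg 1 (177°, 5 km): east 5 sin 177° = 0.26, north 5 cos 177° = -4.99
Current position: (0.26, -4.99). Target: (34, 5). Remaining: Δeast = 33.74, Δnorth = 9.99.
Bearing = atan2(33.74, 9.99) mod 360° = 73.50°; distance = √((33.74)² + (9.99)²) = 35.187 km.

074°, 35.2 km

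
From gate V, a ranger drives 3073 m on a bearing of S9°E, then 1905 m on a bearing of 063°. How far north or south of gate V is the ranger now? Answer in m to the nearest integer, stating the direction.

Leg 1 (S9°E, 3073 m): east 3073 sin 171° = 480.72, north 3073 cos 171° = -3035.17
Leg 2 (063°, 1905 m): east 1905 sin 63° = 1697.37, north 1905 cos 63° = 864.85
Net north component: -2170.31 m.

2170 m south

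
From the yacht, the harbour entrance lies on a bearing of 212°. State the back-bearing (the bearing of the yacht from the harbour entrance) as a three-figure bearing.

Back-bearing = 212° − 180° = 032°.

032°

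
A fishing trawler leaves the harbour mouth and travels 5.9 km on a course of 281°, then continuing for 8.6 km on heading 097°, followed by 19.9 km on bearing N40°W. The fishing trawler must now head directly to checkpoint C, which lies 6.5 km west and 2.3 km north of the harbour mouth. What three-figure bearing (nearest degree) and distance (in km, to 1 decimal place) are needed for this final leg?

165°, 13.5 km

Leg 1 (281°, 5.9 km): east 5.9 sin 281° = -5.79, north 5.9 cos 281° = 1.13
Leg 2 (097°, 8.6 km): east 8.6 sin 97° = 8.54, north 8.6 cos 97° = -1.05
Leg 3 (N40°W, 19.9 km): east 19.9 sin 320° = -12.79, north 19.9 cos 320° = 15.24
Current position: (-10.05, 15.32). Target: (-6.5, 2.3). Remaining: Δeast = 3.55, Δnorth = -13.02.
Bearing = atan2(3.55, -13.02) mod 360° = 164.76°; distance = √((3.55)² + (-13.02)²) = 13.496 km.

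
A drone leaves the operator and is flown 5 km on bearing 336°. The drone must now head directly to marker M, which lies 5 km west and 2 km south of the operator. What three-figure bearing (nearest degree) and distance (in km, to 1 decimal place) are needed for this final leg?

Leg 1 (336°, 5 km): east 5 sin 336° = -2.03, north 5 cos 336° = 4.57
Current position: (-2.03, 4.57). Target: (-5, -2). Remaining: Δeast = -2.97, Δnorth = -6.57.
Bearing = atan2(-2.97, -6.57) mod 360° = 204.31°; distance = √((-2.97)² + (-6.57)²) = 7.207 km.

204°, 7.2 km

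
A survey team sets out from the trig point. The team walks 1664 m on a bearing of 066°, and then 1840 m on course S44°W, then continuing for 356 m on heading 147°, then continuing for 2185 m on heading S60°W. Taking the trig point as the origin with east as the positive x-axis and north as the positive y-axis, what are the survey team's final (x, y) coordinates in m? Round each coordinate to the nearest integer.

(-1456, -2038)

Leg 1 (066°, 1664 m): east 1664 sin 66° = 1520.14, north 1664 cos 66° = 676.81
Leg 2 (S44°W, 1840 m): east 1840 sin 224° = -1278.17, north 1840 cos 224° = -1323.59
Leg 3 (147°, 356 m): east 356 sin 147° = 193.89, north 356 cos 147° = -298.57
Leg 4 (S60°W, 2185 m): east 2185 sin 240° = -1892.27, north 2185 cos 240° = -1092.50
Summing: -1456.41 m east, -2037.84 m north → (-1456, -2038).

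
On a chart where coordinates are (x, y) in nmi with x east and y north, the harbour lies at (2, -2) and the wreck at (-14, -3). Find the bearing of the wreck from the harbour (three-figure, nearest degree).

Δeast = -14 − 2 = -16.00; Δnorth = -3 − -2 = -1.00.
Bearing = atan2(Δeast, Δnorth) mod 360° = 266.42° ≈ 266°.

266°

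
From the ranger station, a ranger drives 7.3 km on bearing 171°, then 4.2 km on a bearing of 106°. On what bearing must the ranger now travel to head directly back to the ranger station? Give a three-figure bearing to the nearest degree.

Leg 1 (171°, 7.3 km): east 7.3 sin 171° = 1.14, north 7.3 cos 171° = -7.21
Leg 2 (106°, 4.2 km): east 4.2 sin 106° = 4.04, north 4.2 cos 106° = -1.16
Net displacement: 5.18 east, -8.37 north. Direction back to start is (-5.18, 8.37): bearing = atan2(-5.18, 8.37) mod 360° = 328.24° ≈ 328°.

328°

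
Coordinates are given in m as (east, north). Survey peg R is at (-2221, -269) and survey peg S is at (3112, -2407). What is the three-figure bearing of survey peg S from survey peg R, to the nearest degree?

112°

Δeast = 3112 − -2221 = 5333.00; Δnorth = -2407 − -269 = -2138.00.
Bearing = atan2(Δeast, Δnorth) mod 360° = 111.85° ≈ 112°.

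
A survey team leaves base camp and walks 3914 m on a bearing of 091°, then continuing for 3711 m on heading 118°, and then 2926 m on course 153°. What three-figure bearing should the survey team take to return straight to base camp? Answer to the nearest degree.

Leg 1 (091°, 3914 m): east 3914 sin 91° = 3913.40, north 3914 cos 91° = -68.31
Leg 2 (118°, 3711 m): east 3711 sin 118° = 3276.62, north 3711 cos 118° = -1742.21
Leg 3 (153°, 2926 m): east 2926 sin 153° = 1328.38, north 2926 cos 153° = -2607.09
Net displacement: 8518.40 east, -4417.60 north. Direction back to start is (-8518.40, 4417.60): bearing = atan2(-8518.40, 4417.60) mod 360° = 297.41° ≈ 297°.

297°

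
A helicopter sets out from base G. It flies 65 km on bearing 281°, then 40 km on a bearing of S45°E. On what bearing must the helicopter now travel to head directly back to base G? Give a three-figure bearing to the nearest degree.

Leg 1 (281°, 65 km): east 65 sin 281° = -63.81, north 65 cos 281° = 12.40
Leg 2 (S45°E, 40 km): east 40 sin 135° = 28.28, north 40 cos 135° = -28.28
Net displacement: -35.52 east, -15.88 north. Direction back to start is (35.52, 15.88): bearing = atan2(35.52, 15.88) mod 360° = 65.91° ≈ 066°.

066°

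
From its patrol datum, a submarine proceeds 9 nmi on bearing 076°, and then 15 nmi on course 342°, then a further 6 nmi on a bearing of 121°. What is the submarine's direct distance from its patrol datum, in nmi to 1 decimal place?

Leg 1 (076°, 9 nmi): east 9 sin 76° = 8.73, north 9 cos 76° = 2.18
Leg 2 (342°, 15 nmi): east 15 sin 342° = -4.64, north 15 cos 342° = 14.27
Leg 3 (121°, 6 nmi): east 6 sin 121° = 5.14, north 6 cos 121° = -3.09
Net: 9.24 east, 13.35 north. Distance = √((9.24)² + (13.35)²) = 16.238 nmi.

16.2 nmi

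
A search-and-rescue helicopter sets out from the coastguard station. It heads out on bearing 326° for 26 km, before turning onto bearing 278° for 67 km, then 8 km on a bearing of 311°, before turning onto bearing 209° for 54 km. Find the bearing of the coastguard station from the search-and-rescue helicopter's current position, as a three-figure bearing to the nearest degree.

084°

Leg 1 (326°, 26 km): east 26 sin 326° = -14.54, north 26 cos 326° = 21.55
Leg 2 (278°, 67 km): east 67 sin 278° = -66.35, north 67 cos 278° = 9.32
Leg 3 (311°, 8 km): east 8 sin 311° = -6.04, north 8 cos 311° = 5.25
Leg 4 (209°, 54 km): east 54 sin 209° = -26.18, north 54 cos 209° = -47.23
Net displacement: -113.10 east, -11.10 north. Direction back to start is (113.10, 11.10): bearing = atan2(113.10, 11.10) mod 360° = 84.39° ≈ 084°.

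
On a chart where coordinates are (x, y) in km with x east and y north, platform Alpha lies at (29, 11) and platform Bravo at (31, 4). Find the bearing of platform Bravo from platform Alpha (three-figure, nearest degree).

164°

Δeast = 31 − 29 = 2.00; Δnorth = 4 − 11 = -7.00.
Bearing = atan2(Δeast, Δnorth) mod 360° = 164.05° ≈ 164°.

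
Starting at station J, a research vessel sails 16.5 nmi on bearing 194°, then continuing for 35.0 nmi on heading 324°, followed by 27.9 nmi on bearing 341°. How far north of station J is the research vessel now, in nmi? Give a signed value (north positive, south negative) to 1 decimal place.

38.7 nmi

Leg 1 (194°, 16.5 nmi): east 16.5 sin 194° = -3.99, north 16.5 cos 194° = -16.01
Leg 2 (324°, 35.0 nmi): east 35.0 sin 324° = -20.57, north 35.0 cos 324° = 28.32
Leg 3 (341°, 27.9 nmi): east 27.9 sin 341° = -9.08, north 27.9 cos 341° = 26.38
Net north component: 38.69 nmi.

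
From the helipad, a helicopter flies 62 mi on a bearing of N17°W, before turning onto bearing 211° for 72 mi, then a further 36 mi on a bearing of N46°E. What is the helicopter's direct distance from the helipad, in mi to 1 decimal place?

37.0 mi

Leg 1 (N17°W, 62 mi): east 62 sin 343° = -18.13, north 62 cos 343° = 59.29
Leg 2 (211°, 72 mi): east 72 sin 211° = -37.08, north 72 cos 211° = -61.72
Leg 3 (N46°E, 36 mi): east 36 sin 46° = 25.90, north 36 cos 46° = 25.01
Net: -29.31 east, 22.58 north. Distance = √((-29.31)² + (22.58)²) = 37.003 mi.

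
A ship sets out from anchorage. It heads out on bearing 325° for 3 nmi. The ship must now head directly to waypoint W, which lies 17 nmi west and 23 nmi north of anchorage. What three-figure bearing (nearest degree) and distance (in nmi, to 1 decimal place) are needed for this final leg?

323°, 25.6 nmi

Leg 1 (325°, 3 nmi): east 3 sin 325° = -1.72, north 3 cos 325° = 2.46
Current position: (-1.72, 2.46). Target: (-17, 23). Remaining: Δeast = -15.28, Δnorth = 20.54.
Bearing = atan2(-15.28, 20.54) mod 360° = 323.36°; distance = √((-15.28)² + (20.54)²) = 25.602 nmi.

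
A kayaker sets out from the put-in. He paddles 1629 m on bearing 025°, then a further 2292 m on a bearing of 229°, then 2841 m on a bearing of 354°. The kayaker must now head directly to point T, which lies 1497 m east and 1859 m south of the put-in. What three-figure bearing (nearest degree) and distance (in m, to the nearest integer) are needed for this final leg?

Leg 1 (025°, 1629 m): east 1629 sin 25° = 688.45, north 1629 cos 25° = 1476.38
Leg 2 (229°, 2292 m): east 2292 sin 229° = -1729.79, north 2292 cos 229° = -1503.69
Leg 3 (354°, 2841 m): east 2841 sin 354° = -296.97, north 2841 cos 354° = 2825.44
Current position: (-1338.31, 2798.12). Target: (1497, -1859). Remaining: Δeast = 2835.31, Δnorth = -4657.12.
Bearing = atan2(2835.31, -4657.12) mod 360° = 148.67°; distance = √((2835.31)² + (-4657.12)²) = 5452.322 m.

149°, 5452 m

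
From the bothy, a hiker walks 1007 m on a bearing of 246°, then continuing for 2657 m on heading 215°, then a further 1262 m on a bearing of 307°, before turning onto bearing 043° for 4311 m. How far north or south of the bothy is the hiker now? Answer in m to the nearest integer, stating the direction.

Leg 1 (246°, 1007 m): east 1007 sin 246° = -919.94, north 1007 cos 246° = -409.58
Leg 2 (215°, 2657 m): east 2657 sin 215° = -1523.99, north 2657 cos 215° = -2176.49
Leg 3 (307°, 1262 m): east 1262 sin 307° = -1007.88, north 1262 cos 307° = 759.49
Leg 4 (043°, 4311 m): east 4311 sin 43° = 2940.09, north 4311 cos 43° = 3152.87
Net north component: 1326.29 m.

1326 m north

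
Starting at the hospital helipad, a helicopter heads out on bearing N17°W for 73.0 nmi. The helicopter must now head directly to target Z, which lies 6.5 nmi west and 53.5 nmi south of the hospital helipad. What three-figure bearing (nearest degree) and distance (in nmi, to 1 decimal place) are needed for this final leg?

173°, 124.2 nmi

Leg 1 (N17°W, 73.0 nmi): east 73.0 sin 343° = -21.34, north 73.0 cos 343° = 69.81
Current position: (-21.34, 69.81). Target: (-6.5, -53.5). Remaining: Δeast = 14.84, Δnorth = -123.31.
Bearing = atan2(14.84, -123.31) mod 360° = 173.14°; distance = √((14.84)² + (-123.31)²) = 124.200 nmi.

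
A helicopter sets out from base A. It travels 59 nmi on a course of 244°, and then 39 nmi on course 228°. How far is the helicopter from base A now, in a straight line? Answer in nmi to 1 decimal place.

97.1 nmi

Leg 1 (244°, 59 nmi): east 59 sin 244° = -53.03, north 59 cos 244° = -25.86
Leg 2 (228°, 39 nmi): east 39 sin 228° = -28.98, north 39 cos 228° = -26.10
Net: -82.01 east, -51.96 north. Distance = √((-82.01)² + (-51.96)²) = 97.086 nmi.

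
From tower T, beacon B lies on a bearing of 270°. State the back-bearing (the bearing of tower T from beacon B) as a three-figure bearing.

090°

Back-bearing = 270° − 180° = 090°.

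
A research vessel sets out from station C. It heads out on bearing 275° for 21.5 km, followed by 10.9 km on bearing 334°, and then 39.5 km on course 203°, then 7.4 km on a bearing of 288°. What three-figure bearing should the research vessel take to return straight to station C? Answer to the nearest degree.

Leg 1 (275°, 21.5 km): east 21.5 sin 275° = -21.42, north 21.5 cos 275° = 1.87
Leg 2 (334°, 10.9 km): east 10.9 sin 334° = -4.78, north 10.9 cos 334° = 9.80
Leg 3 (203°, 39.5 km): east 39.5 sin 203° = -15.43, north 39.5 cos 203° = -36.36
Leg 4 (288°, 7.4 km): east 7.4 sin 288° = -7.04, north 7.4 cos 288° = 2.29
Net displacement: -48.67 east, -22.40 north. Direction back to start is (48.67, 22.40): bearing = atan2(48.67, 22.40) mod 360° = 65.28° ≈ 065°.

065°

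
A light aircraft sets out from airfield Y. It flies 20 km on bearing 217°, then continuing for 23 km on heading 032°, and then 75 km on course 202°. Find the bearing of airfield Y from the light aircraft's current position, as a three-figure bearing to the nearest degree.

Leg 1 (217°, 20 km): east 20 sin 217° = -12.04, north 20 cos 217° = -15.97
Leg 2 (032°, 23 km): east 23 sin 32° = 12.19, north 23 cos 32° = 19.51
Leg 3 (202°, 75 km): east 75 sin 202° = -28.10, north 75 cos 202° = -69.54
Net displacement: -27.94 east, -66.01 north. Direction back to start is (27.94, 66.01): bearing = atan2(27.94, 66.01) mod 360° = 22.95° ≈ 023°.

023°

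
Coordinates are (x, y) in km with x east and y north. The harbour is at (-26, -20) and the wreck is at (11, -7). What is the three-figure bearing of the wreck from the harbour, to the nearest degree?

071°

Δeast = 11 − -26 = 37.00; Δnorth = -7 − -20 = 13.00.
Bearing = atan2(Δeast, Δnorth) mod 360° = 70.64° ≈ 071°.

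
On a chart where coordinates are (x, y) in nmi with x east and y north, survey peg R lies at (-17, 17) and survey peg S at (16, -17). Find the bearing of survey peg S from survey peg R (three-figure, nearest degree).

136°

Δeast = 16 − -17 = 33.00; Δnorth = -17 − 17 = -34.00.
Bearing = atan2(Δeast, Δnorth) mod 360° = 135.86° ≈ 136°.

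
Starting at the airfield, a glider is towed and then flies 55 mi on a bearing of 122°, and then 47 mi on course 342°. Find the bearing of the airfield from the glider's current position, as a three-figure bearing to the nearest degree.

244°

Leg 1 (122°, 55 mi): east 55 sin 122° = 46.64, north 55 cos 122° = -29.15
Leg 2 (342°, 47 mi): east 47 sin 342° = -14.52, north 47 cos 342° = 44.70
Net displacement: 32.12 east, 15.55 north. Direction back to start is (-32.12, -15.55): bearing = atan2(-32.12, -15.55) mod 360° = 244.16° ≈ 244°.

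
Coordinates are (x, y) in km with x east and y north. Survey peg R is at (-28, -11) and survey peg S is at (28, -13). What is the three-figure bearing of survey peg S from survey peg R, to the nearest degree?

092°

Δeast = 28 − -28 = 56.00; Δnorth = -13 − -11 = -2.00.
Bearing = atan2(Δeast, Δnorth) mod 360° = 92.05° ≈ 092°.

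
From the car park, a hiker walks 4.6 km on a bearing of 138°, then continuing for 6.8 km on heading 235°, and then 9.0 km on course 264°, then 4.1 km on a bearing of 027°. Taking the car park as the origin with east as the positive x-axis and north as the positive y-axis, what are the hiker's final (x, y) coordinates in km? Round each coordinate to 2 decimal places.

(-9.58, -4.61)

Leg 1 (138°, 4.6 km): east 4.6 sin 138° = 3.08, north 4.6 cos 138° = -3.42
Leg 2 (235°, 6.8 km): east 6.8 sin 235° = -5.57, north 6.8 cos 235° = -3.90
Leg 3 (264°, 9.0 km): east 9.0 sin 264° = -8.95, north 9.0 cos 264° = -0.94
Leg 4 (027°, 4.1 km): east 4.1 sin 27° = 1.86, north 4.1 cos 27° = 3.65
Summing: -9.58 km east, -4.61 km north → (-9.58, -4.61).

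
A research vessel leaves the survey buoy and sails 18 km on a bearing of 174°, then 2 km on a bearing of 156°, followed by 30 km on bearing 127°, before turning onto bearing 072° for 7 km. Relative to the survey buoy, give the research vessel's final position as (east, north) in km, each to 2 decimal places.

(33.31, -35.62)

Leg 1 (174°, 18 km): east 18 sin 174° = 1.88, north 18 cos 174° = -17.90
Leg 2 (156°, 2 km): east 2 sin 156° = 0.81, north 2 cos 156° = -1.83
Leg 3 (127°, 30 km): east 30 sin 127° = 23.96, north 30 cos 127° = -18.05
Leg 4 (072°, 7 km): east 7 sin 72° = 6.66, north 7 cos 72° = 2.16
Summing: 33.31 km east, -35.62 km north → (33.31, -35.62).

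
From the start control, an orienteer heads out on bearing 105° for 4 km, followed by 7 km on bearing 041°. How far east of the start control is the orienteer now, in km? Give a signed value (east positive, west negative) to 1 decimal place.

Leg 1 (105°, 4 km): east 4 sin 105° = 3.86, north 4 cos 105° = -1.04
Leg 2 (041°, 7 km): east 7 sin 41° = 4.59, north 7 cos 41° = 5.28
Net east component: 8.46 km.

8.5 km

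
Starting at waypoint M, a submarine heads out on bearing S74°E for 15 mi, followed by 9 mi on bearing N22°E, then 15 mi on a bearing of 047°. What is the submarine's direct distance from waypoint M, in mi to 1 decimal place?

Leg 1 (S74°E, 15 mi): east 15 sin 106° = 14.42, north 15 cos 106° = -4.13
Leg 2 (N22°E, 9 mi): east 9 sin 22° = 3.37, north 9 cos 22° = 8.34
Leg 3 (047°, 15 mi): east 15 sin 47° = 10.97, north 15 cos 47° = 10.23
Net: 28.76 east, 14.44 north. Distance = √((28.76)² + (14.44)²) = 32.182 mi.

32.2 mi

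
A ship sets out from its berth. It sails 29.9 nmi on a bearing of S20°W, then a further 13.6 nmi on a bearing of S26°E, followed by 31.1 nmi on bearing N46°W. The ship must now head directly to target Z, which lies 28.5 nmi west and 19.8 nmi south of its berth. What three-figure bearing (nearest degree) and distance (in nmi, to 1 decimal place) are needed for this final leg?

240°, 2.2 nmi

Leg 1 (S20°W, 29.9 nmi): east 29.9 sin 200° = -10.23, north 29.9 cos 200° = -28.10
Leg 2 (S26°E, 13.6 nmi): east 13.6 sin 154° = 5.96, north 13.6 cos 154° = -12.22
Leg 3 (N46°W, 31.1 nmi): east 31.1 sin 314° = -22.37, north 31.1 cos 314° = 21.60
Current position: (-26.64, -18.72). Target: (-28.5, -19.8). Remaining: Δeast = -1.86, Δnorth = -1.08.
Bearing = atan2(-1.86, -1.08) mod 360° = 239.83°; distance = √((-1.86)² + (-1.08)²) = 2.156 nmi.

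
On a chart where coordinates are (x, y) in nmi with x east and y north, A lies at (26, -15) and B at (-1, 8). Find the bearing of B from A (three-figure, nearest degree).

Δeast = -1 − 26 = -27.00; Δnorth = 8 − -15 = 23.00.
Bearing = atan2(Δeast, Δnorth) mod 360° = 310.43° ≈ 310°.

310°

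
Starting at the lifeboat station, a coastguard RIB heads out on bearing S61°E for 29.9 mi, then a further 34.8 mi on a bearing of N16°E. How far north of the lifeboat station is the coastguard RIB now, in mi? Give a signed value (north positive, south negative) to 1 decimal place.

Leg 1 (S61°E, 29.9 mi): east 29.9 sin 119° = 26.15, north 29.9 cos 119° = -14.50
Leg 2 (N16°E, 34.8 mi): east 34.8 sin 16° = 9.59, north 34.8 cos 16° = 33.45
Net north component: 18.96 mi.

19.0 mi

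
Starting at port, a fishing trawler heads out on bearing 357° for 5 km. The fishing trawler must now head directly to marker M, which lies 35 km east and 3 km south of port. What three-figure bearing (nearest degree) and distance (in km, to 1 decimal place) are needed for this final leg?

103°, 36.2 km

Leg 1 (357°, 5 km): east 5 sin 357° = -0.26, north 5 cos 357° = 4.99
Current position: (-0.26, 4.99). Target: (35, -3). Remaining: Δeast = 35.26, Δnorth = -7.99.
Bearing = atan2(35.26, -7.99) mod 360° = 102.77°; distance = √((35.26)² + (-7.99)²) = 36.156 km.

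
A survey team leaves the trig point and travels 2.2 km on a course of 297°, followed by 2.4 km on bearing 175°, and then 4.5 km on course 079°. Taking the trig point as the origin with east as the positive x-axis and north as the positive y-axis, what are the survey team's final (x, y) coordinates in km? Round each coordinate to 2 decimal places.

Leg 1 (297°, 2.2 km): east 2.2 sin 297° = -1.96, north 2.2 cos 297° = 1.00
Leg 2 (175°, 2.4 km): east 2.4 sin 175° = 0.21, north 2.4 cos 175° = -2.39
Leg 3 (079°, 4.5 km): east 4.5 sin 79° = 4.42, north 4.5 cos 79° = 0.86
Summing: 2.67 km east, -0.53 km north → (2.67, -0.53).

(2.67, -0.53)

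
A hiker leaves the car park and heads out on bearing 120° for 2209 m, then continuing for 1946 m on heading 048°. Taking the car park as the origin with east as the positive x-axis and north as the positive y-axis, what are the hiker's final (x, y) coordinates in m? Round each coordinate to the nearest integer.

(3359, 198)

Leg 1 (120°, 2209 m): east 2209 sin 120° = 1913.05, north 2209 cos 120° = -1104.50
Leg 2 (048°, 1946 m): east 1946 sin 48° = 1446.16, north 1946 cos 48° = 1302.13
Summing: 3359.21 m east, 197.63 m north → (3359, 198).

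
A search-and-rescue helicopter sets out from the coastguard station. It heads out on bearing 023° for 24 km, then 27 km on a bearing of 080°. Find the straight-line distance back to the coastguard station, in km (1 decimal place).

Leg 1 (023°, 24 km): east 24 sin 23° = 9.38, north 24 cos 23° = 22.09
Leg 2 (080°, 27 km): east 27 sin 80° = 26.59, north 27 cos 80° = 4.69
Net: 35.97 east, 26.78 north. Distance = √((35.97)² + (26.78)²) = 44.843 km.

44.8 km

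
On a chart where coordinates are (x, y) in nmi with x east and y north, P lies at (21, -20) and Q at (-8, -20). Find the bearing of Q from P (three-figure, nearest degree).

270°

Δeast = -8 − 21 = -29.00; Δnorth = -20 − -20 = 0.00.
Bearing = atan2(Δeast, Δnorth) mod 360° = 270.00° ≈ 270°.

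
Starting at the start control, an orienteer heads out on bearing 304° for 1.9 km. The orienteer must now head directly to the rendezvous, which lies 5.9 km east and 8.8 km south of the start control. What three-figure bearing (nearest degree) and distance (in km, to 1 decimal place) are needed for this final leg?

Leg 1 (304°, 1.9 km): east 1.9 sin 304° = -1.58, north 1.9 cos 304° = 1.06
Current position: (-1.58, 1.06). Target: (5.9, -8.8). Remaining: Δeast = 7.48, Δnorth = -9.86.
Bearing = atan2(7.48, -9.86) mod 360° = 142.84°; distance = √((7.48)² + (-9.86)²) = 12.375 km.

143°, 12.4 km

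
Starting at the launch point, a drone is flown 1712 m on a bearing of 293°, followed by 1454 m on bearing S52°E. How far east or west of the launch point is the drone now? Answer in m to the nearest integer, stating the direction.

Leg 1 (293°, 1712 m): east 1712 sin 293° = -1575.90, north 1712 cos 293° = 668.93
Leg 2 (S52°E, 1454 m): east 1454 sin 128° = 1145.77, north 1454 cos 128° = -895.17
Net east component: -430.14 m.

430 m west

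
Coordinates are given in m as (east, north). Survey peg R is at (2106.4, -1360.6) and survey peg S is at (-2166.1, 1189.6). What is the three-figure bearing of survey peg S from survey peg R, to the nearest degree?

301°

Δeast = -2166.1 − 2106.4 = -4272.50; Δnorth = 1189.6 − -1360.6 = 2550.20.
Bearing = atan2(Δeast, Δnorth) mod 360° = 300.83° ≈ 301°.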